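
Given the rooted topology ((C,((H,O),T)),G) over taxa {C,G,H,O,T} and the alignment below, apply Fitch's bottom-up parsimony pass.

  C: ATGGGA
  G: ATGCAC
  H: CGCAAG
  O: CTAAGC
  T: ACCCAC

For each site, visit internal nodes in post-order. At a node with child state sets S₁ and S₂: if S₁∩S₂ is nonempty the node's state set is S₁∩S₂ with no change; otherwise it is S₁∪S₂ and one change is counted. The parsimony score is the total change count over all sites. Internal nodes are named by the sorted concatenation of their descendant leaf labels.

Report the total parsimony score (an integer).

[col 0] HO: children H:{C}, O:{C} ∩→ {C}; cost 0
[col 0] HOT: children HO:{C}, T:{A} ∪→ {A,C}; cost 1
[col 0] CHOT: children C:{A}, HOT:{A,C} ∩→ {A}; cost 0
[col 0] CGHOT: children CHOT:{A}, G:{A} ∩→ {A}; cost 0
[col 1] HO: children H:{G}, O:{T} ∪→ {G,T}; cost 1
[col 1] HOT: children HO:{G,T}, T:{C} ∪→ {C,G,T}; cost 1
[col 1] CHOT: children C:{T}, HOT:{C,G,T} ∩→ {T}; cost 0
[col 1] CGHOT: children CHOT:{T}, G:{T} ∩→ {T}; cost 0
[col 2] HO: children H:{C}, O:{A} ∪→ {A,C}; cost 1
[col 2] HOT: children HO:{A,C}, T:{C} ∩→ {C}; cost 0
[col 2] CHOT: children C:{G}, HOT:{C} ∪→ {C,G}; cost 1
[col 2] CGHOT: children CHOT:{C,G}, G:{G} ∩→ {G}; cost 0
[col 3] HO: children H:{A}, O:{A} ∩→ {A}; cost 0
[col 3] HOT: children HO:{A}, T:{C} ∪→ {A,C}; cost 1
[col 3] CHOT: children C:{G}, HOT:{A,C} ∪→ {A,C,G}; cost 1
[col 3] CGHOT: children CHOT:{A,C,G}, G:{C} ∩→ {C}; cost 0
[col 4] HO: children H:{A}, O:{G} ∪→ {A,G}; cost 1
[col 4] HOT: children HO:{A,G}, T:{A} ∩→ {A}; cost 0
[col 4] CHOT: children C:{G}, HOT:{A} ∪→ {A,G}; cost 1
[col 4] CGHOT: children CHOT:{A,G}, G:{A} ∩→ {A}; cost 0
[col 5] HO: children H:{G}, O:{C} ∪→ {C,G}; cost 1
[col 5] HOT: children HO:{C,G}, T:{C} ∩→ {C}; cost 0
[col 5] CHOT: children C:{A}, HOT:{C} ∪→ {A,C}; cost 1
[col 5] CGHOT: children CHOT:{A,C}, G:{C} ∩→ {C}; cost 0
per-site changes: [1, 2, 2, 2, 2, 2]; total = 11

11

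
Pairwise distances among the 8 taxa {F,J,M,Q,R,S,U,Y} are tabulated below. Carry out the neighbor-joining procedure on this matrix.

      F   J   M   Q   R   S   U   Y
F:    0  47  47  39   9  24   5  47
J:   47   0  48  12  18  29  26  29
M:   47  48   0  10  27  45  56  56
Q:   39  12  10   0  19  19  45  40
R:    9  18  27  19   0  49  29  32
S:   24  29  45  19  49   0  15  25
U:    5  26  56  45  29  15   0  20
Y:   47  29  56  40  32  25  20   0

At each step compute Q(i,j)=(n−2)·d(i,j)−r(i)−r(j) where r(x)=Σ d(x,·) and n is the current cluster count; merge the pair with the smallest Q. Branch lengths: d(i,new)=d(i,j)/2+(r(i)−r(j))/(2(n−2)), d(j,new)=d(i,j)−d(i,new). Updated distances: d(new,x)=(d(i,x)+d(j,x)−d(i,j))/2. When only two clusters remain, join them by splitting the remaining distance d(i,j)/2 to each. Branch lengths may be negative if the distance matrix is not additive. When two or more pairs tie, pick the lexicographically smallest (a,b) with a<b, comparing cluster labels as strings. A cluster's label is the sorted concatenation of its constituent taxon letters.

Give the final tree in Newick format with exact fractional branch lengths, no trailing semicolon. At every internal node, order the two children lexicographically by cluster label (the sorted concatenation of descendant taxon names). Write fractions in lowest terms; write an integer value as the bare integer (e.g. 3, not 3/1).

((((((F:109/20,U:-9/20):235/32,S:309/32):211/48,Y:725/48):511/64,J:529/64):271/64,(M:55/4,Q:-15/4):779/64):373/128,R:373/128)

1. join M+Q (d=10, Q=-413) ⇒ MQ; edges |M|=55/4, |Q|=-15/4
  updated: d(F,MQ)=38, d(J,MQ)=25, d(MQ,R)=18, d(MQ,S)=27, d(MQ,U)=91/2, d(MQ,Y)=43
2. join F+U (d=5, Q=-571/2) ⇒ FU; edges |F|=109/20, |U|=-9/20
  updated: d(FU,J)=34, d(FU,MQ)=157/4, d(FU,R)=33/2, d(FU,S)=17, d(FU,Y)=31
3. join FU+S (d=17, Q=-867/4) ⇒ FSU; edges |FU|=235/32, |S|=309/32
  updated: d(FSU,J)=23, d(FSU,MQ)=197/8, d(FSU,R)=97/4, d(FSU,Y)=39/2
4. join FSU+Y (d=39/2, Q=-1251/8) ⇒ FSUY; edges |FSU|=211/48, |Y|=725/48
  updated: d(FSUY,J)=65/4, d(FSUY,MQ)=385/16, d(FSUY,R)=147/8
5. join FSUY+J (d=65/4, Q=-1367/16) ⇒ FJSUY; edges |FSUY|=511/64, |J|=529/64
  updated: d(FJSUY,MQ)=525/32, d(FJSUY,R)=161/16
6. join FJSUY+MQ (d=525/32, Q=-1423/32) ⇒ FJMQSUY; edges |FJSUY|=271/64, |MQ|=779/64
  updated: d(FJMQSUY,R)=373/64
7. join FJMQSUY+R (d=373/64) ⇒ FJMQRSUY; edges |FJMQSUY|=373/128, |R|=373/128
final tree: ((((((F:109/20,U:-9/20):235/32,S:309/32):211/48,Y:725/48):511/64,J:529/64):271/64,(M:55/4,Q:-15/4):779/64):373/128,R:373/128)
total length: 5759/64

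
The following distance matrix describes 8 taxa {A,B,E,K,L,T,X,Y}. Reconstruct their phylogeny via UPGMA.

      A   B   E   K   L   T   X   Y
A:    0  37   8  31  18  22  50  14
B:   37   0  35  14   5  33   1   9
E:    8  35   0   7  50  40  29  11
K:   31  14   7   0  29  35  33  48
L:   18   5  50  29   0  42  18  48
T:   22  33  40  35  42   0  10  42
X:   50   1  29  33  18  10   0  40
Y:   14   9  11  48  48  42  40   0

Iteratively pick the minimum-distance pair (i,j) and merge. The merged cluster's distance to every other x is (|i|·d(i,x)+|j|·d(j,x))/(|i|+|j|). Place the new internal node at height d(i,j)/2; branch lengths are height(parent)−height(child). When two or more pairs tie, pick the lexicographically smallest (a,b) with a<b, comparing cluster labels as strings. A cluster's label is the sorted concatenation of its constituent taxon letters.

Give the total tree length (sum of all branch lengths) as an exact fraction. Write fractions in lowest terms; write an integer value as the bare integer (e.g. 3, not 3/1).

1. join B+X (d=1) ⇒ BX; edges |B|=1/2, |X|=1/2
  updated: d(A,BX)=87/2, d(BX,E)=32, d(BX,K)=47/2, d(BX,L)=23/2, d(BX,T)=43/2, d(BX,Y)=49/2
2. join E+K (d=7) ⇒ EK; edges |E|=7/2, |K|=7/2
  updated: d(A,EK)=39/2, d(BX,EK)=111/4, d(EK,L)=79/2, d(EK,T)=75/2, d(EK,Y)=59/2
3. join BX+L (d=23/2) ⇒ BLX; edges |BX|=21/4, |L|=23/4
  updated: d(A,BLX)=35, d(BLX,EK)=95/3, d(BLX,T)=85/3, d(BLX,Y)=97/3
4. join A+Y (d=14) ⇒ AY; edges |A|=7, |Y|=7
  updated: d(AY,BLX)=101/3, d(AY,EK)=49/2, d(AY,T)=32
5. join AY+EK (d=49/2) ⇒ AEKY; edges |AY|=21/4, |EK|=35/4
  updated: d(AEKY,BLX)=98/3, d(AEKY,T)=139/4
6. join BLX+T (d=85/3) ⇒ BLTX; edges |BLX|=101/12, |T|=85/6
  updated: d(AEKY,BLTX)=531/16
7. join AEKY+BLTX (d=531/16) ⇒ ABEKLTXY; edges |AEKY|=139/32, |BLTX|=233/96
final tree: (((A:7,Y:7):21/4,(E:7/2,K:7/2):35/4):139/32,(((B:1/2,X:1/2):21/4,L:23/4):101/12,T:85/6):233/96)
total length: 3665/48

3665/48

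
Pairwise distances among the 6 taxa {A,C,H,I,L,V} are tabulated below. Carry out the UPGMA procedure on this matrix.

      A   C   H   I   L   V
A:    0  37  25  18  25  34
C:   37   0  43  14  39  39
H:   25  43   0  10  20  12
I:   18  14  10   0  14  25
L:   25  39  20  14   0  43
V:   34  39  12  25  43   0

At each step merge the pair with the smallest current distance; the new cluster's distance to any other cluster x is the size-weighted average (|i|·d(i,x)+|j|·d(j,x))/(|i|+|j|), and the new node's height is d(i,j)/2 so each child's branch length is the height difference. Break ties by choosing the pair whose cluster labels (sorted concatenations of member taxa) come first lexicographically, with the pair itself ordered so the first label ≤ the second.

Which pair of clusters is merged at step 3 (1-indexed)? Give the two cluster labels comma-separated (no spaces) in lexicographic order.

1. join H+I (d=10) ⇒ HI; edges |H|=5, |I|=5
  updated: d(A,HI)=43/2, d(C,HI)=57/2, d(HI,L)=17, d(HI,V)=37/2
2. join HI+L (d=17) ⇒ HIL; edges |HI|=7/2, |L|=17/2
  updated: d(A,HIL)=68/3, d(C,HIL)=32, d(HIL,V)=80/3
3. join A+HIL (d=68/3) ⇒ AHIL; edges |A|=34/3, |HIL|=17/6
  updated: d(AHIL,C)=133/4, d(AHIL,V)=57/2
4. join AHIL+V (d=57/2) ⇒ AHILV; edges |AHIL|=35/12, |V|=57/4
  updated: d(AHILV,C)=172/5
5. join AHILV+C (d=172/5) ⇒ ACHILV; edges |AHILV|=59/20, |C|=86/5
final tree: (((A:34/3,((H:5,I:5):7/2,L:17/2):17/6):35/12,V:57/4):59/20,C:86/5)
total length: 4409/60

A,HIL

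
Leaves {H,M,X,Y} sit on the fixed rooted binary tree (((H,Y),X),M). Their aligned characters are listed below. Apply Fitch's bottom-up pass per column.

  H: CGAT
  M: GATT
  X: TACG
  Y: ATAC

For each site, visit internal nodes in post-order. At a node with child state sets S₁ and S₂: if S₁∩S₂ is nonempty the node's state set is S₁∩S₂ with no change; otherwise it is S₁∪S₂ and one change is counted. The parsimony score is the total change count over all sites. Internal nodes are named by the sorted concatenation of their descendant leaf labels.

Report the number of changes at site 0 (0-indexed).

3

HY@0: {C} ∪ {A} = {A,C} (union, +1)
HXY@0: {A,C} ∪ {T} = {A,C,T} (union, +1)
HMXY@0: {A,C,T} ∪ {G} = {A,C,G,T} (union, +1)
HY@1: {G} ∪ {T} = {G,T} (union, +1)
HXY@1: {G,T} ∪ {A} = {A,G,T} (union, +1)
HMXY@1: {A,G,T} ∩ {A} = {A} (intersection, +0)
HY@2: {A} ∩ {A} = {A} (intersection, +0)
HXY@2: {A} ∪ {C} = {A,C} (union, +1)
HMXY@2: {A,C} ∪ {T} = {A,C,T} (union, +1)
HY@3: {T} ∪ {C} = {C,T} (union, +1)
HXY@3: {C,T} ∪ {G} = {C,G,T} (union, +1)
HMXY@3: {C,G,T} ∩ {T} = {T} (intersection, +0)
per-site changes: [3, 2, 2, 2]; total = 9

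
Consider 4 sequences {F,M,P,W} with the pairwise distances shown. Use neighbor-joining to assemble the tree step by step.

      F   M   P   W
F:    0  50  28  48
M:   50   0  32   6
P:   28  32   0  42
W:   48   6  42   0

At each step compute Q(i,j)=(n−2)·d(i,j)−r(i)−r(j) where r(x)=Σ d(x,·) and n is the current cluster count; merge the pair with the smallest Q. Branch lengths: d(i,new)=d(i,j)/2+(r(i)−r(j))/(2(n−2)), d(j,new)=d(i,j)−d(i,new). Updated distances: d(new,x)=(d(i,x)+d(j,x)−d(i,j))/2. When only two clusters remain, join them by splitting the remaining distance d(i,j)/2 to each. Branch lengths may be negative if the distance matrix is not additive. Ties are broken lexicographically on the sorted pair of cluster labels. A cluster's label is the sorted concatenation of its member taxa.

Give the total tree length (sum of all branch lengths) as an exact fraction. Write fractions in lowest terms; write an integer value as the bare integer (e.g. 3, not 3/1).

1. join F+P (d=28, Q=-172) ⇒ FP; edges |F|=20, |P|=8
  updated: d(FP,M)=27, d(FP,W)=31
2. join FP+M (d=27, Q=-64) ⇒ FMP; edges |FP|=26, |M|=1
  updated: d(FMP,W)=5
3. join FMP+W (d=5) ⇒ FMPW; edges |FMP|=5/2, |W|=5/2
final tree: (((F:20,P:8):26,M:1):5/2,W:5/2)
total length: 60

60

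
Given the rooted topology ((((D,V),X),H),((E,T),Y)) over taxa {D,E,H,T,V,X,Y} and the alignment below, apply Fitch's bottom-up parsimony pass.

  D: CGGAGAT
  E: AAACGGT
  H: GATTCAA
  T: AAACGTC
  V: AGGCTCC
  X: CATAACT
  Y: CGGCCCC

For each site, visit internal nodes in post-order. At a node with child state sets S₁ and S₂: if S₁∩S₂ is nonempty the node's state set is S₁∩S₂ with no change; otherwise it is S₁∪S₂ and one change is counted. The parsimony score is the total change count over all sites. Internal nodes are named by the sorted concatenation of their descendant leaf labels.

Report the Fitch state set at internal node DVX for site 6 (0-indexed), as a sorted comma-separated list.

site 0, node DV: D={C} ∪ V={A} → {A,C} (+1)
site 0, node DVX: DV={A,C} ∩ X={C} → {C} (+0)
site 0, node DHVX: DVX={C} ∪ H={G} → {C,G} (+1)
site 0, node ET: E={A} ∩ T={A} → {A} (+0)
site 0, node ETY: ET={A} ∪ Y={C} → {A,C} (+1)
site 0, node DEHTVXY: DHVX={C,G} ∩ ETY={A,C} → {C} (+0)
site 1, node DV: D={G} ∩ V={G} → {G} (+0)
site 1, node DVX: DV={G} ∪ X={A} → {A,G} (+1)
site 1, node DHVX: DVX={A,G} ∩ H={A} → {A} (+0)
site 1, node ET: E={A} ∩ T={A} → {A} (+0)
site 1, node ETY: ET={A} ∪ Y={G} → {A,G} (+1)
site 1, node DEHTVXY: DHVX={A} ∩ ETY={A,G} → {A} (+0)
site 2, node DV: D={G} ∩ V={G} → {G} (+0)
site 2, node DVX: DV={G} ∪ X={T} → {G,T} (+1)
site 2, node DHVX: DVX={G,T} ∩ H={T} → {T} (+0)
site 2, node ET: E={A} ∩ T={A} → {A} (+0)
site 2, node ETY: ET={A} ∪ Y={G} → {A,G} (+1)
site 2, node DEHTVXY: DHVX={T} ∪ ETY={A,G} → {A,G,T} (+1)
site 3, node DV: D={A} ∪ V={C} → {A,C} (+1)
site 3, node DVX: DV={A,C} ∩ X={A} → {A} (+0)
site 3, node DHVX: DVX={A} ∪ H={T} → {A,T} (+1)
site 3, node ET: E={C} ∩ T={C} → {C} (+0)
site 3, node ETY: ET={C} ∩ Y={C} → {C} (+0)
site 3, node DEHTVXY: DHVX={A,T} ∪ ETY={C} → {A,C,T} (+1)
site 4, node DV: D={G} ∪ V={T} → {G,T} (+1)
site 4, node DVX: DV={G,T} ∪ X={A} → {A,G,T} (+1)
site 4, node DHVX: DVX={A,G,T} ∪ H={C} → {A,C,G,T} (+1)
site 4, node ET: E={G} ∩ T={G} → {G} (+0)
site 4, node ETY: ET={G} ∪ Y={C} → {C,G} (+1)
site 4, node DEHTVXY: DHVX={A,C,G,T} ∩ ETY={C,G} → {C,G} (+0)
site 5, node DV: D={A} ∪ V={C} → {A,C} (+1)
site 5, node DVX: DV={A,C} ∩ X={C} → {C} (+0)
site 5, node DHVX: DVX={C} ∪ H={A} → {A,C} (+1)
site 5, node ET: E={G} ∪ T={T} → {G,T} (+1)
site 5, node ETY: ET={G,T} ∪ Y={C} → {C,G,T} (+1)
site 5, node DEHTVXY: DHVX={A,C} ∩ ETY={C,G,T} → {C} (+0)
site 6, node DV: D={T} ∪ V={C} → {C,T} (+1)
site 6, node DVX: DV={C,T} ∩ X={T} → {T} (+0)
site 6, node DHVX: DVX={T} ∪ H={A} → {A,T} (+1)
site 6, node ET: E={T} ∪ T={C} → {C,T} (+1)
site 6, node ETY: ET={C,T} ∩ Y={C} → {C} (+0)
site 6, node DEHTVXY: DHVX={A,T} ∪ ETY={C} → {A,C,T} (+1)
per-site changes: [3, 2, 3, 3, 4, 4, 4]; total = 23

T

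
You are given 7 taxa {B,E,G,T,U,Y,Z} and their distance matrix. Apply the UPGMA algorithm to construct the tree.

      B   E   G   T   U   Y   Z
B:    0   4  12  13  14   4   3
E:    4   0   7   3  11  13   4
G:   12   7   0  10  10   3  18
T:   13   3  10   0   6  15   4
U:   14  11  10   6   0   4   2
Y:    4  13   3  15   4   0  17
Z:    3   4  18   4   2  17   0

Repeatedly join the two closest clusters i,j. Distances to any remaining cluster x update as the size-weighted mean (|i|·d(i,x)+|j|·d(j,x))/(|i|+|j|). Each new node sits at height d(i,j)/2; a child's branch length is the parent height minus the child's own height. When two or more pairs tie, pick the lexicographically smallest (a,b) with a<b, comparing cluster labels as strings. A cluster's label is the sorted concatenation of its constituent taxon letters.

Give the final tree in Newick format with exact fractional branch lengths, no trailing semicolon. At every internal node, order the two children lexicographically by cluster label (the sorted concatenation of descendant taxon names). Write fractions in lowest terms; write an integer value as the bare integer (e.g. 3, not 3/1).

step 1: merge (U,Z) at d=2; branch lengths U→1, Z→1; new cluster UZ
  updated: d(B,UZ)=17/2, d(E,UZ)=15/2, d(G,UZ)=14, d(T,UZ)=5, d(UZ,Y)=21/2
step 2: merge (E,T) at d=3; branch lengths E→3/2, T→3/2; new cluster ET
  updated: d(B,ET)=17/2, d(ET,G)=17/2, d(ET,UZ)=25/4, d(ET,Y)=14
step 3: merge (G,Y) at d=3; branch lengths G→3/2, Y→3/2; new cluster GY
  updated: d(B,GY)=8, d(ET,GY)=45/4, d(GY,UZ)=49/4
step 4: merge (ET,UZ) at d=25/4; branch lengths ET→13/8, UZ→17/8; new cluster ETUZ
  updated: d(B,ETUZ)=17/2, d(ETUZ,GY)=47/4
step 5: merge (B,GY) at d=8; branch lengths B→4, GY→5/2; new cluster BGY
  updated: d(BGY,ETUZ)=32/3
step 6: merge (BGY,ETUZ) at d=32/3; branch lengths BGY→4/3, ETUZ→53/24; new cluster BEGTUYZ
final tree: ((B:4,(G:3/2,Y:3/2):5/2):4/3,((E:3/2,T:3/2):13/8,(U:1,Z:1):17/8):53/24)
total length: 523/24

((B:4,(G:3/2,Y:3/2):5/2):4/3,((E:3/2,T:3/2):13/8,(U:1,Z:1):17/8):53/24)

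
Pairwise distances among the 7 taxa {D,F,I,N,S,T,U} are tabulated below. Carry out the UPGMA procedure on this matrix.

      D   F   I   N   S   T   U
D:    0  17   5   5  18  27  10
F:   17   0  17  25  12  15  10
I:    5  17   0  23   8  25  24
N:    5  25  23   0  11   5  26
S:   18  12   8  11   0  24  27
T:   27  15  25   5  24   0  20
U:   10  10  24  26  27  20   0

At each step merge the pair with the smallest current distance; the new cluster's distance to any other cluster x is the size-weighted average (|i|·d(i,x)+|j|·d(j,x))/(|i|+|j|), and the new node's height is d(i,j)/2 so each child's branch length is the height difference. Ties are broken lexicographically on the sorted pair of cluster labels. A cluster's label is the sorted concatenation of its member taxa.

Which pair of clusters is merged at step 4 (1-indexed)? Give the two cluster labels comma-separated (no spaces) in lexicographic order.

DI,S

1. join D+I (d=5) ⇒ DI; edges |D|=5/2, |I|=5/2
  updated: d(DI,F)=17, d(DI,N)=14, d(DI,S)=13, d(DI,T)=26, d(DI,U)=17
2. join N+T (d=5) ⇒ NT; edges |N|=5/2, |T|=5/2
  updated: d(DI,NT)=20, d(F,NT)=20, d(NT,S)=35/2, d(NT,U)=23
3. join F+U (d=10) ⇒ FU; edges |F|=5, |U|=5
  updated: d(DI,FU)=17, d(FU,NT)=43/2, d(FU,S)=39/2
4. join DI+S (d=13) ⇒ DIS; edges |DI|=4, |S|=13/2
  updated: d(DIS,FU)=107/6, d(DIS,NT)=115/6
5. join DIS+FU (d=107/6) ⇒ DFISU; edges |DIS|=29/12, |FU|=47/12
  updated: d(DFISU,NT)=201/10
6. join DFISU+NT (d=201/10) ⇒ DFINSTU; edges |DFISU|=17/15, |NT|=151/20
final tree: ((((D:5/2,I:5/2):4,S:13/2):29/12,(F:5,U:5):47/12):17/15,(N:5/2,T:5/2):151/20)
total length: 2731/60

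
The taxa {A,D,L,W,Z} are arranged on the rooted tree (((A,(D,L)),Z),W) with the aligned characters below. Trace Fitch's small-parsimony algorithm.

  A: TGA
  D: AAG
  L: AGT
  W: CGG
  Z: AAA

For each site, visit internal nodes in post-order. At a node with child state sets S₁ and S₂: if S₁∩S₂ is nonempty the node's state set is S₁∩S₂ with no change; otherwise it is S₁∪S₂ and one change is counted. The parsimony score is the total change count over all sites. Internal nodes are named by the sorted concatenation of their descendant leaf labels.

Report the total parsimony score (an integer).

7

site 0, node DL: D={A} ∩ L={A} → {A} (+0)
site 0, node ADL: A={T} ∪ DL={A} → {A,T} (+1)
site 0, node ADLZ: ADL={A,T} ∩ Z={A} → {A} (+0)
site 0, node ADLWZ: ADLZ={A} ∪ W={C} → {A,C} (+1)
site 1, node DL: D={A} ∪ L={G} → {A,G} (+1)
site 1, node ADL: A={G} ∩ DL={A,G} → {G} (+0)
site 1, node ADLZ: ADL={G} ∪ Z={A} → {A,G} (+1)
site 1, node ADLWZ: ADLZ={A,G} ∩ W={G} → {G} (+0)
site 2, node DL: D={G} ∪ L={T} → {G,T} (+1)
site 2, node ADL: A={A} ∪ DL={G,T} → {A,G,T} (+1)
site 2, node ADLZ: ADL={A,G,T} ∩ Z={A} → {A} (+0)
site 2, node ADLWZ: ADLZ={A} ∪ W={G} → {A,G} (+1)
per-site changes: [2, 2, 3]; total = 7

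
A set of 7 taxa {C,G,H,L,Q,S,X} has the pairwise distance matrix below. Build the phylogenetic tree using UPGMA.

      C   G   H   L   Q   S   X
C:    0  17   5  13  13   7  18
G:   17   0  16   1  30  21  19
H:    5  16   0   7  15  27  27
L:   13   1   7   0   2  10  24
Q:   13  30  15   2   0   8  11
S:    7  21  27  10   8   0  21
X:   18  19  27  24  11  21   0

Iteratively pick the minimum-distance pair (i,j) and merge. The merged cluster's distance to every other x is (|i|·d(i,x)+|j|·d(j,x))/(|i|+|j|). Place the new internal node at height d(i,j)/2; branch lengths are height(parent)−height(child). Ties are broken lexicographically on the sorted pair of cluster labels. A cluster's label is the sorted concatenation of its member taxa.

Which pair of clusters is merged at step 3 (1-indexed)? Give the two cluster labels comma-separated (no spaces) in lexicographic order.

step 1: merge (G,L) at d=1; branch lengths G→1/2, L→1/2; new cluster GL
  updated: d(C,GL)=15, d(GL,H)=23/2, d(GL,Q)=16, d(GL,S)=31/2, d(GL,X)=43/2
step 2: merge (C,H) at d=5; branch lengths C→5/2, H→5/2; new cluster CH
  updated: d(CH,GL)=53/4, d(CH,Q)=14, d(CH,S)=17, d(CH,X)=45/2
step 3: merge (Q,S) at d=8; branch lengths Q→4, S→4; new cluster QS
  updated: d(CH,QS)=31/2, d(GL,QS)=63/4, d(QS,X)=16
step 4: merge (CH,GL) at d=53/4; branch lengths CH→33/8, GL→49/8; new cluster CGHL
  updated: d(CGHL,QS)=125/8, d(CGHL,X)=22
step 5: merge (CGHL,QS) at d=125/8; branch lengths CGHL→19/16, QS→61/16; new cluster CGHLQS
  updated: d(CGHLQS,X)=20
step 6: merge (CGHLQS,X) at d=20; branch lengths CGHLQS→35/16, X→10; new cluster CGHLQSX
final tree: ((((C:5/2,H:5/2):33/8,(G:1/2,L:1/2):49/8):19/16,(Q:4,S:4):61/16):35/16,X:10)
total length: 663/16

Q,S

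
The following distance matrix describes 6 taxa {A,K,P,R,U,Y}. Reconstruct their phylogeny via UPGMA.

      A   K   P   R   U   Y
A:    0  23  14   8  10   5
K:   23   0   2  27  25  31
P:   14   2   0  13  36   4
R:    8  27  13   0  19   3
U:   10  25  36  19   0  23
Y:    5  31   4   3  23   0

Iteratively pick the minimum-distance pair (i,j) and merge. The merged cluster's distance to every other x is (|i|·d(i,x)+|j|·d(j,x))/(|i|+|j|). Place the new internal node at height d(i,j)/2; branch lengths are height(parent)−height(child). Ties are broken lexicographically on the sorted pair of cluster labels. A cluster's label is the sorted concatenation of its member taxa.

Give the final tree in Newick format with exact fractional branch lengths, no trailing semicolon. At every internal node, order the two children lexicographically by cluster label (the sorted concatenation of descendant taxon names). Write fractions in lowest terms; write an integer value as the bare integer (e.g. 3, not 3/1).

1. join K+P (d=2) ⇒ KP; edges |K|=1, |P|=1
  updated: d(A,KP)=37/2, d(KP,R)=20, d(KP,U)=61/2, d(KP,Y)=35/2
2. join R+Y (d=3) ⇒ RY; edges |R|=3/2, |Y|=3/2
  updated: d(A,RY)=13/2, d(KP,RY)=75/4, d(RY,U)=21
3. join A+RY (d=13/2) ⇒ ARY; edges |A|=13/4, |RY|=7/4
  updated: d(ARY,KP)=56/3, d(ARY,U)=52/3
4. join ARY+U (d=52/3) ⇒ ARUY; edges |ARY|=65/12, |U|=26/3
  updated: d(ARUY,KP)=173/8
5. join ARUY+KP (d=173/8) ⇒ AKPRUY; edges |ARUY|=103/48, |KP|=157/16
final tree: (((A:13/4,(R:3/2,Y:3/2):7/4):65/12,U:26/3):103/48,(K:1,P:1):157/16)
total length: 865/24

(((A:13/4,(R:3/2,Y:3/2):7/4):65/12,U:26/3):103/48,(K:1,P:1):157/16)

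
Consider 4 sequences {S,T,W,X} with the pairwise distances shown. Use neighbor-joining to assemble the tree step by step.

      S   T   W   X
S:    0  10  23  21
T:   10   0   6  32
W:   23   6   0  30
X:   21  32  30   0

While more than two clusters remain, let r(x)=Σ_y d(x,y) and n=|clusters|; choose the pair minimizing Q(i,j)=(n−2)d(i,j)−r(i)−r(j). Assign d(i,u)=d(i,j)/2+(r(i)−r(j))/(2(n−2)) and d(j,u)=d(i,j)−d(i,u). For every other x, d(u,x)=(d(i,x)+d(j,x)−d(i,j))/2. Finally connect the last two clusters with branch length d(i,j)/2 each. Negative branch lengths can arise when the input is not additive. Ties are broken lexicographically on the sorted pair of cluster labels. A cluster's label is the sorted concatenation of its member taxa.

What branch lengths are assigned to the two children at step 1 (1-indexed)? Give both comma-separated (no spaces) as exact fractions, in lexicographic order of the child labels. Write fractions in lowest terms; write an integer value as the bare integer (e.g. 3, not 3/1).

1. join S+X (d=21, Q=-95) ⇒ SX; edges |S|=13/4, |X|=71/4
  updated: d(SX,T)=21/2, d(SX,W)=16
2. join SX+T (d=21/2, Q=-65/2) ⇒ STX; edges |SX|=41/4, |T|=1/4
  updated: d(STX,W)=23/4
3. join STX+W (d=23/4) ⇒ STWX; edges |STX|=23/8, |W|=23/8
final tree: (((S:13/4,X:71/4):41/4,T:1/4):23/8,W:23/8)
total length: 149/4

13/4,71/4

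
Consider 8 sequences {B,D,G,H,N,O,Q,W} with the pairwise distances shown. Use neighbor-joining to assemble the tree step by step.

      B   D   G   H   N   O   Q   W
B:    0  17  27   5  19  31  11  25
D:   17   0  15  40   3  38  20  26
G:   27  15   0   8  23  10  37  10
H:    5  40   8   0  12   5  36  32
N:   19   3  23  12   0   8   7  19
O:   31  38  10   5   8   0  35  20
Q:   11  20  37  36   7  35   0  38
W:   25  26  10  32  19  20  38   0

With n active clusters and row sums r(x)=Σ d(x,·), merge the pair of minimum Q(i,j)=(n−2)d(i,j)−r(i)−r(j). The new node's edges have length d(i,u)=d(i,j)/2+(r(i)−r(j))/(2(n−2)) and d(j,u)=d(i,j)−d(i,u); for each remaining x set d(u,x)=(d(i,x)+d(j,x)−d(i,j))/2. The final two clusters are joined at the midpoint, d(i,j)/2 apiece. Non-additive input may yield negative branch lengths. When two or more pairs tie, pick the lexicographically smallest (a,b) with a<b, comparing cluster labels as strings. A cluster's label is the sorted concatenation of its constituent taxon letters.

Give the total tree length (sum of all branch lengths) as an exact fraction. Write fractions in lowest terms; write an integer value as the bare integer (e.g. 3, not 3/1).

step 1: merge (H,O) at d=5, Q=-255; branch lengths H→7/4, O→13/4; new cluster HO
  updated: d(B,HO)=31/2, d(D,HO)=73/2, d(G,HO)=13/2, d(HO,N)=15/2, d(HO,Q)=33, d(HO,W)=47/2
step 2: merge (G,W) at d=10, Q=-210; branch lengths G→27/10, W→73/10; new cluster GW
  updated: d(B,GW)=21, d(D,GW)=31/2, d(GW,HO)=10, d(GW,N)=16, d(GW,Q)=65/2
step 3: merge (GW,HO) at d=10, Q=-315/2; branch lengths GW→65/16, HO→95/16; new cluster GHOW
  updated: d(B,GHOW)=53/4, d(D,GHOW)=21, d(GHOW,N)=27/4, d(GHOW,Q)=111/4
step 4: merge (B,Q) at d=11, Q=-93; branch lengths B→55/12, Q→77/12; new cluster BQ
  updated: d(BQ,D)=13, d(BQ,GHOW)=15, d(BQ,N)=15/2
step 5: merge (BQ,GHOW) at d=15, Q=-193/4; branch lengths BQ→91/16, GHOW→149/16; new cluster BGHOQW
  updated: d(BGHOQW,D)=19/2, d(BGHOQW,N)=-3/8
step 6: merge (BGHOQW,D) at d=19/2, Q=-97/8; branch lengths BGHOQW→49/16, D→103/16; new cluster BDGHOQW
  updated: d(BDGHOQW,N)=-55/16
step 7: merge (BDGHOQW,N) at d=-55/16; branch lengths BDGHOQW→-55/32, N→-55/32; new cluster BDGHNOQW
final tree: ((((B:55/12,Q:77/12):91/16,((G:27/10,W:73/10):65/16,(H:7/4,O:13/4):95/16):149/16):49/16,D:103/16):-55/32,N:-55/32)
total length: 913/16

913/16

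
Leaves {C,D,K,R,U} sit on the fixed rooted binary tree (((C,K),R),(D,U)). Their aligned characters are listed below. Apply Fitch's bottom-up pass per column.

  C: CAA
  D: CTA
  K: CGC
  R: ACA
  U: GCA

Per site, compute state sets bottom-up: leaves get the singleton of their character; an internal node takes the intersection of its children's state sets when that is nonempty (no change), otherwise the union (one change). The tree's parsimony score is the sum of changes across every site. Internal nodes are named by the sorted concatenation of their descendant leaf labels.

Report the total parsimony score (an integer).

[col 0] CK: children C:{C}, K:{C} ∩→ {C}; cost 0
[col 0] CKR: children CK:{C}, R:{A} ∪→ {A,C}; cost 1
[col 0] DU: children D:{C}, U:{G} ∪→ {C,G}; cost 1
[col 0] CDKRU: children CKR:{A,C}, DU:{C,G} ∩→ {C}; cost 0
[col 1] CK: children C:{A}, K:{G} ∪→ {A,G}; cost 1
[col 1] CKR: children CK:{A,G}, R:{C} ∪→ {A,C,G}; cost 1
[col 1] DU: children D:{T}, U:{C} ∪→ {C,T}; cost 1
[col 1] CDKRU: children CKR:{A,C,G}, DU:{C,T} ∩→ {C}; cost 0
[col 2] CK: children C:{A}, K:{C} ∪→ {A,C}; cost 1
[col 2] CKR: children CK:{A,C}, R:{A} ∩→ {A}; cost 0
[col 2] DU: children D:{A}, U:{A} ∩→ {A}; cost 0
[col 2] CDKRU: children CKR:{A}, DU:{A} ∩→ {A}; cost 0
per-site changes: [2, 3, 1]; total = 6

6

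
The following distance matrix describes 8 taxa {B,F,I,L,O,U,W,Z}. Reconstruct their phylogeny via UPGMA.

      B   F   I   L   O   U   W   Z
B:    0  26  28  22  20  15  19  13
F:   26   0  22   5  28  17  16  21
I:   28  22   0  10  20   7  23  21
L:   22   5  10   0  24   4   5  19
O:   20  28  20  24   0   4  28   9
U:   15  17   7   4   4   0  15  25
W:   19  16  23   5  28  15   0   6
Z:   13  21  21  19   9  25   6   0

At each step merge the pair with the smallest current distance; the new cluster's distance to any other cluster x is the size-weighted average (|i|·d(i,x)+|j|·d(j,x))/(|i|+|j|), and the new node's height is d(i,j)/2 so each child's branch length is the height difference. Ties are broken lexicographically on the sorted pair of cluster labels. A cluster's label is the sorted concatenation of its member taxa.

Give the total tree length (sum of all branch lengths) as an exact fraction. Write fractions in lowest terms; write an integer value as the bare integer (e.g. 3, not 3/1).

643/12

iteration 1: select L,U (d=4); attach at lengths (2, 2); label the merged cluster LU
  updated: d(B,LU)=37/2, d(F,LU)=11, d(I,LU)=17/2, d(LU,O)=14, d(LU,W)=10, d(LU,Z)=22
iteration 2: select W,Z (d=6); attach at lengths (3, 3); label the merged cluster WZ
  updated: d(B,WZ)=16, d(F,WZ)=37/2, d(I,WZ)=22, d(LU,WZ)=16, d(O,WZ)=37/2
iteration 3: select I,LU (d=17/2); attach at lengths (17/4, 9/4); label the merged cluster ILU
  updated: d(B,ILU)=65/3, d(F,ILU)=44/3, d(ILU,O)=16, d(ILU,WZ)=18
iteration 4: select F,ILU (d=44/3); attach at lengths (22/3, 37/12); label the merged cluster FILU
  updated: d(B,FILU)=91/4, d(FILU,O)=19, d(FILU,WZ)=145/8
iteration 5: select B,WZ (d=16); attach at lengths (8, 5); label the merged cluster BWZ
  updated: d(BWZ,FILU)=59/3, d(BWZ,O)=19
iteration 6: select BWZ,O (d=19); attach at lengths (3/2, 19/2); label the merged cluster BOWZ
  updated: d(BOWZ,FILU)=39/2
iteration 7: select BOWZ,FILU (d=39/2); attach at lengths (1/4, 29/12); label the merged cluster BFILOUWZ
final tree: (((B:8,(W:3,Z:3):5):3/2,O:19/2):1/4,(F:22/3,(I:17/4,(L:2,U:2):9/4):37/12):29/12)
total length: 643/12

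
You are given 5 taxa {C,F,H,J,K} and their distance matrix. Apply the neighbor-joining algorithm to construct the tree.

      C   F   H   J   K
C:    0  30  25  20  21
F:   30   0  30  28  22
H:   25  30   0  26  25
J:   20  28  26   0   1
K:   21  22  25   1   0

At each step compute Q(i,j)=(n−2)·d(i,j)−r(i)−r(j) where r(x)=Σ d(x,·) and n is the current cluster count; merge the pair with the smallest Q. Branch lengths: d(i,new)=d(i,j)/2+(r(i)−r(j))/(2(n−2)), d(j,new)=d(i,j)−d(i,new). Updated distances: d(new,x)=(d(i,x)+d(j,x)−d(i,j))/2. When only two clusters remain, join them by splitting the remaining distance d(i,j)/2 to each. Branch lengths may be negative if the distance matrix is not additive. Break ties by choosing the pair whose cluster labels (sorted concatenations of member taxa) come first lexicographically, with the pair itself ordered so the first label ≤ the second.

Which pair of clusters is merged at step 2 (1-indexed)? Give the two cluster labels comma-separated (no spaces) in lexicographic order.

C,H

1. join J+K (d=1, Q=-141) ⇒ JK; edges |J|=3/2, |K|=-1/2
  updated: d(C,JK)=20, d(F,JK)=49/2, d(H,JK)=25
2. join C+H (d=25, Q=-105) ⇒ CH; edges |C|=45/4, |H|=55/4
  updated: d(CH,F)=35/2, d(CH,JK)=10
3. join CH+F (d=35/2, Q=-52) ⇒ CFH; edges |CH|=3/2, |F|=16
  updated: d(CFH,JK)=17/2
4. join CFH+JK (d=17/2) ⇒ CFHJK; edges |CFH|=17/4, |JK|=17/4
final tree: (((C:45/4,H:55/4):3/2,F:16):17/4,(J:3/2,K:-1/2):17/4)
total length: 52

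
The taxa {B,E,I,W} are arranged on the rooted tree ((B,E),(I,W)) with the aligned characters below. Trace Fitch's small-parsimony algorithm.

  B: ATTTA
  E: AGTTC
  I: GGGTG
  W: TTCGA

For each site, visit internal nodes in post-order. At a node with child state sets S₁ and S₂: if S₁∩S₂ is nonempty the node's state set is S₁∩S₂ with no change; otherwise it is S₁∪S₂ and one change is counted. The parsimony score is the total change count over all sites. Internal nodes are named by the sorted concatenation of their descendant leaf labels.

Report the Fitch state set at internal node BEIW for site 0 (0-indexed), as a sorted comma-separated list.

[col 0] BE: children B:{A}, E:{A} ∩→ {A}; cost 0
[col 0] IW: children I:{G}, W:{T} ∪→ {G,T}; cost 1
[col 0] BEIW: children BE:{A}, IW:{G,T} ∪→ {A,G,T}; cost 1
[col 1] BE: children B:{T}, E:{G} ∪→ {G,T}; cost 1
[col 1] IW: children I:{G}, W:{T} ∪→ {G,T}; cost 1
[col 1] BEIW: children BE:{G,T}, IW:{G,T} ∩→ {G,T}; cost 0
[col 2] BE: children B:{T}, E:{T} ∩→ {T}; cost 0
[col 2] IW: children I:{G}, W:{C} ∪→ {C,G}; cost 1
[col 2] BEIW: children BE:{T}, IW:{C,G} ∪→ {C,G,T}; cost 1
[col 3] BE: children B:{T}, E:{T} ∩→ {T}; cost 0
[col 3] IW: children I:{T}, W:{G} ∪→ {G,T}; cost 1
[col 3] BEIW: children BE:{T}, IW:{G,T} ∩→ {T}; cost 0
[col 4] BE: children B:{A}, E:{C} ∪→ {A,C}; cost 1
[col 4] IW: children I:{G}, W:{A} ∪→ {A,G}; cost 1
[col 4] BEIW: children BE:{A,C}, IW:{A,G} ∩→ {A}; cost 0
per-site changes: [2, 2, 2, 1, 2]; total = 9

A,G,T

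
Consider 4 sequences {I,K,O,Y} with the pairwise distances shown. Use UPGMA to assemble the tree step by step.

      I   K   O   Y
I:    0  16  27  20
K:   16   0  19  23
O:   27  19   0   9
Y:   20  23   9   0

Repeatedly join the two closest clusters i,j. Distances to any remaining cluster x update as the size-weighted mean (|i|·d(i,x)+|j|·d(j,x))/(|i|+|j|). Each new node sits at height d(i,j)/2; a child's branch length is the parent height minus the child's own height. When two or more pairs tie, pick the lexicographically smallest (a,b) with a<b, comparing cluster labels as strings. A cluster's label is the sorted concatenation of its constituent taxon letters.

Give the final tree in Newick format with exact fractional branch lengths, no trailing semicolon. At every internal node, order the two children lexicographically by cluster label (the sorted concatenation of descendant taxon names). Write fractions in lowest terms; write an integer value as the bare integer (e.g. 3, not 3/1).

step 1: merge (O,Y) at d=9; branch lengths O→9/2, Y→9/2; new cluster OY
  updated: d(I,OY)=47/2, d(K,OY)=21
step 2: merge (I,K) at d=16; branch lengths I→8, K→8; new cluster IK
  updated: d(IK,OY)=89/4
step 3: merge (IK,OY) at d=89/4; branch lengths IK→25/8, OY→53/8; new cluster IKOY
final tree: ((I:8,K:8):25/8,(O:9/2,Y:9/2):53/8)
total length: 139/4

((I:8,K:8):25/8,(O:9/2,Y:9/2):53/8)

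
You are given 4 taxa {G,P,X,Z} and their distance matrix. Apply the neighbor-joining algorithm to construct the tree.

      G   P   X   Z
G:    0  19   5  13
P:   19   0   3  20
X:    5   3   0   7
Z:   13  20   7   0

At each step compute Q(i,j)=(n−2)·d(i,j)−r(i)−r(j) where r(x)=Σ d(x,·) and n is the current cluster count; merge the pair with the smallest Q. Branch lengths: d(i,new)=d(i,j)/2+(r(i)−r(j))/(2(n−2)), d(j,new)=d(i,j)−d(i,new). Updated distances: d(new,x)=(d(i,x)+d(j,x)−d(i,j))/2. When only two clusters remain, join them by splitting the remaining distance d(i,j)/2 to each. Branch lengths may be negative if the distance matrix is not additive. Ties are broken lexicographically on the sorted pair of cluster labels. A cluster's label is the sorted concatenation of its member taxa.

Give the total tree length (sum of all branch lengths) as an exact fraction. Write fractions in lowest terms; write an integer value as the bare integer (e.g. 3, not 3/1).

83/4

step 1: merge (G,Z) at d=13, Q=-51; branch lengths G→23/4, Z→29/4; new cluster GZ
  updated: d(GZ,P)=13, d(GZ,X)=-1/2
step 2: merge (GZ,P) at d=13, Q=-31/2; branch lengths GZ→19/4, P→33/4; new cluster GPZ
  updated: d(GPZ,X)=-21/4
step 3: merge (GPZ,X) at d=-21/4; branch lengths GPZ→-21/8, X→-21/8; new cluster GPXZ
final tree: (((G:23/4,Z:29/4):19/4,P:33/4):-21/8,X:-21/8)
total length: 83/4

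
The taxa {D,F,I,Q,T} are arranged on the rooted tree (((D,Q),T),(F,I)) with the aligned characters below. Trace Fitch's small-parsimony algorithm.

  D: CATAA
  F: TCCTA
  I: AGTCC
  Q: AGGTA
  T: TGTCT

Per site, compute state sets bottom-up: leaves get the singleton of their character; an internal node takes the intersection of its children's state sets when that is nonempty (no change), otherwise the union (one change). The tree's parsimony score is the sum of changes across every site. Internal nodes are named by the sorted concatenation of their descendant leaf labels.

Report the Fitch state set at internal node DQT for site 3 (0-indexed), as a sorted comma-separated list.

[col 0] DQ: children D:{C}, Q:{A} ∪→ {A,C}; cost 1
[col 0] DQT: children DQ:{A,C}, T:{T} ∪→ {A,C,T}; cost 1
[col 0] FI: children F:{T}, I:{A} ∪→ {A,T}; cost 1
[col 0] DFIQT: children DQT:{A,C,T}, FI:{A,T} ∩→ {A,T}; cost 0
[col 1] DQ: children D:{A}, Q:{G} ∪→ {A,G}; cost 1
[col 1] DQT: children DQ:{A,G}, T:{G} ∩→ {G}; cost 0
[col 1] FI: children F:{C}, I:{G} ∪→ {C,G}; cost 1
[col 1] DFIQT: children DQT:{G}, FI:{C,G} ∩→ {G}; cost 0
[col 2] DQ: children D:{T}, Q:{G} ∪→ {G,T}; cost 1
[col 2] DQT: children DQ:{G,T}, T:{T} ∩→ {T}; cost 0
[col 2] FI: children F:{C}, I:{T} ∪→ {C,T}; cost 1
[col 2] DFIQT: children DQT:{T}, FI:{C,T} ∩→ {T}; cost 0
[col 3] DQ: children D:{A}, Q:{T} ∪→ {A,T}; cost 1
[col 3] DQT: children DQ:{A,T}, T:{C} ∪→ {A,C,T}; cost 1
[col 3] FI: children F:{T}, I:{C} ∪→ {C,T}; cost 1
[col 3] DFIQT: children DQT:{A,C,T}, FI:{C,T} ∩→ {C,T}; cost 0
[col 4] DQ: children D:{A}, Q:{A} ∩→ {A}; cost 0
[col 4] DQT: children DQ:{A}, T:{T} ∪→ {A,T}; cost 1
[col 4] FI: children F:{A}, I:{C} ∪→ {A,C}; cost 1
[col 4] DFIQT: children DQT:{A,T}, FI:{A,C} ∩→ {A}; cost 0
per-site changes: [3, 2, 2, 3, 2]; total = 12

A,C,T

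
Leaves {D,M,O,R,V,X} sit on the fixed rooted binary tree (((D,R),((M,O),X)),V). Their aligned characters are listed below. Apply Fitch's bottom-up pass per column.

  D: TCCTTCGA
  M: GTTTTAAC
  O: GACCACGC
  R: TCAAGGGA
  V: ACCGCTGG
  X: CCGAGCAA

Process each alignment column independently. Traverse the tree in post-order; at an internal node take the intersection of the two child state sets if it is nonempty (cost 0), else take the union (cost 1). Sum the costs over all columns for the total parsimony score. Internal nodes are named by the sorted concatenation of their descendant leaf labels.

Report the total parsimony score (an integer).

[col 0] DR: children D:{T}, R:{T} ∩→ {T}; cost 0
[col 0] MO: children M:{G}, O:{G} ∩→ {G}; cost 0
[col 0] MOX: children MO:{G}, X:{C} ∪→ {C,G}; cost 1
[col 0] DMORX: children DR:{T}, MOX:{C,G} ∪→ {C,G,T}; cost 1
[col 0] DMORVX: children DMORX:{C,G,T}, V:{A} ∪→ {A,C,G,T}; cost 1
[col 1] DR: children D:{C}, R:{C} ∩→ {C}; cost 0
[col 1] MO: children M:{T}, O:{A} ∪→ {A,T}; cost 1
[col 1] MOX: children MO:{A,T}, X:{C} ∪→ {A,C,T}; cost 1
[col 1] DMORX: children DR:{C}, MOX:{A,C,T} ∩→ {C}; cost 0
[col 1] DMORVX: children DMORX:{C}, V:{C} ∩→ {C}; cost 0
[col 2] DR: children D:{C}, R:{A} ∪→ {A,C}; cost 1
[col 2] MO: children M:{T}, O:{C} ∪→ {C,T}; cost 1
[col 2] MOX: children MO:{C,T}, X:{G} ∪→ {C,G,T}; cost 1
[col 2] DMORX: children DR:{A,C}, MOX:{C,G,T} ∩→ {C}; cost 0
[col 2] DMORVX: children DMORX:{C}, V:{C} ∩→ {C}; cost 0
[col 3] DR: children D:{T}, R:{A} ∪→ {A,T}; cost 1
[col 3] MO: children M:{T}, O:{C} ∪→ {C,T}; cost 1
[col 3] MOX: children MO:{C,T}, X:{A} ∪→ {A,C,T}; cost 1
[col 3] DMORX: children DR:{A,T}, MOX:{A,C,T} ∩→ {A,T}; cost 0
[col 3] DMORVX: children DMORX:{A,T}, V:{G} ∪→ {A,G,T}; cost 1
[col 4] DR: children D:{T}, R:{G} ∪→ {G,T}; cost 1
[col 4] MO: children M:{T}, O:{A} ∪→ {A,T}; cost 1
[col 4] MOX: children MO:{A,T}, X:{G} ∪→ {A,G,T}; cost 1
[col 4] DMORX: children DR:{G,T}, MOX:{A,G,T} ∩→ {G,T}; cost 0
[col 4] DMORVX: children DMORX:{G,T}, V:{C} ∪→ {C,G,T}; cost 1
[col 5] DR: children D:{C}, R:{G} ∪→ {C,G}; cost 1
[col 5] MO: children M:{A}, O:{C} ∪→ {A,C}; cost 1
[col 5] MOX: children MO:{A,C}, X:{C} ∩→ {C}; cost 0
[col 5] DMORX: children DR:{C,G}, MOX:{C} ∩→ {C}; cost 0
[col 5] DMORVX: children DMORX:{C}, V:{T} ∪→ {C,T}; cost 1
[col 6] DR: children D:{G}, R:{G} ∩→ {G}; cost 0
[col 6] MO: children M:{A}, O:{G} ∪→ {A,G}; cost 1
[col 6] MOX: children MO:{A,G}, X:{A} ∩→ {A}; cost 0
[col 6] DMORX: children DR:{G}, MOX:{A} ∪→ {A,G}; cost 1
[col 6] DMORVX: children DMORX:{A,G}, V:{G} ∩→ {G}; cost 0
[col 7] DR: children D:{A}, R:{A} ∩→ {A}; cost 0
[col 7] MO: children M:{C}, O:{C} ∩→ {C}; cost 0
[col 7] MOX: children MO:{C}, X:{A} ∪→ {A,C}; cost 1
[col 7] DMORX: children DR:{A}, MOX:{A,C} ∩→ {A}; cost 0
[col 7] DMORVX: children DMORX:{A}, V:{G} ∪→ {A,G}; cost 1
per-site changes: [3, 2, 3, 4, 4, 3, 2, 2]; total = 23

23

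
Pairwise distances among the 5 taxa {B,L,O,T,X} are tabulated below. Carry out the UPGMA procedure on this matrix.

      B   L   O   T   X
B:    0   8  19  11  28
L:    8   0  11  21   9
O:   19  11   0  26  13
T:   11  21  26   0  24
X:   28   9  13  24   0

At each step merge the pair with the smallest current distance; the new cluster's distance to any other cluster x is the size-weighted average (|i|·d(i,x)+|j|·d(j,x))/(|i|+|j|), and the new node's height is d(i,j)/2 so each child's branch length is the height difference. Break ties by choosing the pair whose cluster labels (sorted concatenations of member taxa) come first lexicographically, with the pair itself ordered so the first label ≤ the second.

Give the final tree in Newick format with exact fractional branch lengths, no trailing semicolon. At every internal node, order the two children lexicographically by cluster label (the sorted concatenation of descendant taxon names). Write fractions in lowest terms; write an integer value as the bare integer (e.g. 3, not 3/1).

step 1: merge (B,L) at d=8; branch lengths B→4, L→4; new cluster BL
  updated: d(BL,O)=15, d(BL,T)=16, d(BL,X)=37/2
step 2: merge (O,X) at d=13; branch lengths O→13/2, X→13/2; new cluster OX
  updated: d(BL,OX)=67/4, d(OX,T)=25
step 3: merge (BL,T) at d=16; branch lengths BL→4, T→8; new cluster BLT
  updated: d(BLT,OX)=39/2
step 4: merge (BLT,OX) at d=39/2; branch lengths BLT→7/4, OX→13/4; new cluster BLOTX
final tree: (((B:4,L:4):4,T:8):7/4,(O:13/2,X:13/2):13/4)
total length: 38

(((B:4,L:4):4,T:8):7/4,(O:13/2,X:13/2):13/4)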